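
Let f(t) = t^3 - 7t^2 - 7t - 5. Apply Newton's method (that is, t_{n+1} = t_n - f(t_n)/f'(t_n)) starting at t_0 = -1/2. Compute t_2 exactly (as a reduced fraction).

f'(t) = 3t^2 - 14t - 7.
f(-1/2) = -27/8, f'(-1/2) = 3/4, so t_1 = (-1/2) - (-27/8)/(3/4) = 4.
f(4) = -81, f'(4) = -15, so t_2 = 4 - (-81)/(-15) = -7/5.

-7/5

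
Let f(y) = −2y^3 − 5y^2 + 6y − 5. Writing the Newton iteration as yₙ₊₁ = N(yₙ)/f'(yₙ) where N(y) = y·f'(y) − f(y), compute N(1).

−4

f'(y) = −6y^2 − 10y + 6.
N(y) = y·f'(y) − f(y) = y·(−6y^2 − 10y + 6) − (−2y^3 − 5y^2 + 6y − 5) = −4y^3 − 5y^2 + 5.
N(1) = −4.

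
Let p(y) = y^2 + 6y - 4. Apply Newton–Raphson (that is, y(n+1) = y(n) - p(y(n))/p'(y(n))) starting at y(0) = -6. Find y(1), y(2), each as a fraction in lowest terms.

y(1) = -20/3, y(2) = -218/33

p'(y) = 2y + 6.
p(-6) = -4, p'(-6) = -6, so y(1) = (-6) - (-4)/(-6) = -20/3.
p(-20/3) = 4/9, p'(-20/3) = -22/3, so y(2) = (-20/3) - (4/9)/(-22/3) = -218/33.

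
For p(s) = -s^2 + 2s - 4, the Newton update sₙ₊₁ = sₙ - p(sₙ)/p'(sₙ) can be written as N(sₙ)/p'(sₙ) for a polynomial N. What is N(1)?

3

p'(s) = -2s + 2.
N(s) = s·p'(s) - p(s) = s·(-2s + 2) - (-s^2 + 2s - 4) = -s^2 + 4.
N(1) = 3.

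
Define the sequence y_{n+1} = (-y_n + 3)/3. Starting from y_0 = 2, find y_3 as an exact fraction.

19/27

y_1 = (-2 + 3)/3 = 1/3.
y_2 = (-(1/3) + 3)/3 = 8/9.
y_3 = (-(8/9) + 3)/3 = 19/27.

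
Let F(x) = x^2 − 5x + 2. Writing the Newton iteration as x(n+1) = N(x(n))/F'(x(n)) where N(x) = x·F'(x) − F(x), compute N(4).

F'(x) = 2x − 5.
N(x) = x·F'(x) − F(x) = x·(2x − 5) − (x^2 − 5x + 2) = x^2 − 2.
N(4) = 14.

14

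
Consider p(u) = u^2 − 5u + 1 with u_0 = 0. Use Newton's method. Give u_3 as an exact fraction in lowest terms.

12649/60605

p'(u) = 2u − 5.
p(0) = 1, p'(0) = −5, so u_1 = 0 − 1/(−5) = 1/5.
p(1/5) = 1/25, p'(1/5) = −23/5, so u_2 = (1/5) − (1/25)/(−23/5) = 24/115.
p(24/115) = 1/13225, p'(24/115) = −527/115, so u_3 = (24/115) − (1/13225)/(−527/115) = 12649/60605.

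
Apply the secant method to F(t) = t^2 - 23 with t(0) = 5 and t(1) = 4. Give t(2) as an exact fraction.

F(5) = 2, F(4) = -7. t(2) = 4 - (-7)·(4 - 5)/((-7) - 2) = 43/9.

43/9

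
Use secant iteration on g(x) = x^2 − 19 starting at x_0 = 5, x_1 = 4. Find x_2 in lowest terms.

g(5) = 6, g(4) = −3. x_2 = 4 − (−3)·(4 − 5)/((−3) − 6) = 13/3.

13/3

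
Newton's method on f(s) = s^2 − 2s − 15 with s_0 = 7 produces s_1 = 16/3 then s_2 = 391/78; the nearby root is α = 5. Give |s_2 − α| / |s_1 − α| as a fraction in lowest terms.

s_1 − α = 16/3 − 5 = 1/3, so |s_1 − α| = 1/3.
s_2 − α = 391/78 − 5 = 1/78, so |s_2 − α| = 1/78.
Ratio = (1/78) / (1/3) = 1/26.

1/26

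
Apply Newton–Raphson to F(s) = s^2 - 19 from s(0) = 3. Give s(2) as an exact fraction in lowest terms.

367/84

F'(s) = 2s.
F(3) = -10, F'(3) = 6, so s(1) = 3 - (-10)/6 = 14/3.
F(14/3) = 25/9, F'(14/3) = 28/3, so s(2) = (14/3) - (25/9)/(28/3) = 367/84.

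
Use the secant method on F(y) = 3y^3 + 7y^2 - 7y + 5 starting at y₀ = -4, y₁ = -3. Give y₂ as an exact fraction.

F(-4) = -47, F(-3) = 8. y₂ = (-3) - 8·((-3) - (-4))/(8 - (-47)) = -173/55.

-173/55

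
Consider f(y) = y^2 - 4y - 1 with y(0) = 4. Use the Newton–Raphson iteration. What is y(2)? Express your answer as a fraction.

305/72

f'(y) = 2y - 4.
f(4) = -1, f'(4) = 4, so y(1) = 4 - (-1)/4 = 17/4.
f(17/4) = 1/16, f'(17/4) = 9/2, so y(2) = (17/4) - (1/16)/(9/2) = 305/72.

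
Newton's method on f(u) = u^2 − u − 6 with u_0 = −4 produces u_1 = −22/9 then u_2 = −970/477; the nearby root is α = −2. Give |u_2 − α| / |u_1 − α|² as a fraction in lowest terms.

9/53

u_1 − α = −22/9 − (−2) = −22/9 + 2 = −4/9, so |u_1 − α| = 4/9.
u_2 − α = −970/477 − (−2) = −970/477 + 2 = −16/477, so |u_2 − α| = 16/477.
|u_1 − α|² = 16/81.
Ratio = (16/477) / (16/81) = 9/53.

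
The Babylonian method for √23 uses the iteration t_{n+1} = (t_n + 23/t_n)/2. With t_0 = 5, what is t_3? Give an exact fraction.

2649601/552480

t_1 = (5 + 23/5)/2 = 24/5.
t_2 = (24/5 + 23/(24/5))/2 = 1151/240.
t_3 = (1151/240 + 23/(1151/240))/2 = 2649601/552480.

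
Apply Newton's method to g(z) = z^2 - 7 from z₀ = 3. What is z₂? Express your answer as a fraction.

127/48

g'(z) = 2z.
g(3) = 2, g'(3) = 6, so z₁ = 3 - 2/6 = 8/3.
g(8/3) = 1/9, g'(8/3) = 16/3, so z₂ = (8/3) - (1/9)/(16/3) = 127/48.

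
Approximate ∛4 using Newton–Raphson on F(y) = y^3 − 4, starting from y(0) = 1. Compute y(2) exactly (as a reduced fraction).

5/3

F'(y) = 3y^2.
F(1) = −3, F'(1) = 3, so y(1) = 1 − (−3)/3 = 2.
F(2) = 4, F'(2) = 12, so y(2) = 2 − 4/12 = 5/3.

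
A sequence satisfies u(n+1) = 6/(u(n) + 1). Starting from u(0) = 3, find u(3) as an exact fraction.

30/17

u(1) = 6/(3 + 1) = 3/2.
u(2) = 6/(3/2 + 1) = 12/5.
u(3) = 6/(12/5 + 1) = 30/17.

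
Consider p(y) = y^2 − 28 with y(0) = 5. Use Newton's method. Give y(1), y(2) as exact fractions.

y(1) = 53/10, y(2) = 5609/1060

p'(y) = 2y.
p(5) = −3, p'(5) = 10, so y(1) = 5 − (−3)/10 = 53/10.
p(53/10) = 9/100, p'(53/10) = 53/5, so y(2) = (53/10) − (9/100)/(53/5) = 5609/1060.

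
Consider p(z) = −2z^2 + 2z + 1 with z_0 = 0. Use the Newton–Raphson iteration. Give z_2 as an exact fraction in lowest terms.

−3/8

p'(z) = −4z + 2.
p(0) = 1, p'(0) = 2, so z_1 = 0 − 1/2 = −1/2.
p(−1/2) = −1/2, p'(−1/2) = 4, so z_2 = (−1/2) − (−1/2)/4 = −3/8.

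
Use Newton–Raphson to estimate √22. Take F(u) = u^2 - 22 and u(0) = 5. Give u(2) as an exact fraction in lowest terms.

F'(u) = 2u.
F(5) = 3, F'(5) = 10, so u(1) = 5 - 3/10 = 47/10.
F(47/10) = 9/100, F'(47/10) = 47/5, so u(2) = (47/10) - (9/100)/(47/5) = 4409/940.

4409/940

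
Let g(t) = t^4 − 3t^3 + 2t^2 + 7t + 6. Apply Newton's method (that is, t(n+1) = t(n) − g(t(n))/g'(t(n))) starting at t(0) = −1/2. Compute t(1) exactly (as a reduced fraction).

g'(t) = 4t^3 − 9t^2 + 4t + 7.
g(−1/2) = 55/16, g'(−1/2) = 9/4, so t(1) = (−1/2) − (55/16)/(9/4) = −73/36.

−73/36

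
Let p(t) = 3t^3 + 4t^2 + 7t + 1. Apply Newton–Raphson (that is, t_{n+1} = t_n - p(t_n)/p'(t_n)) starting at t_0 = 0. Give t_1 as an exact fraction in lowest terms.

-1/7

p'(t) = 9t^2 + 8t + 7.
p(0) = 1, p'(0) = 7, so t_1 = 0 - 1/7 = -1/7.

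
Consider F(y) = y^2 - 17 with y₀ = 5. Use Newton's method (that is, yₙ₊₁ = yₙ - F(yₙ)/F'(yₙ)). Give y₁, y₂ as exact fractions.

F'(y) = 2y.
F(5) = 8, F'(5) = 10, so y₁ = 5 - 8/10 = 21/5.
F(21/5) = 16/25, F'(21/5) = 42/5, so y₂ = (21/5) - (16/25)/(42/5) = 433/105.

y₁ = 21/5, y₂ = 433/105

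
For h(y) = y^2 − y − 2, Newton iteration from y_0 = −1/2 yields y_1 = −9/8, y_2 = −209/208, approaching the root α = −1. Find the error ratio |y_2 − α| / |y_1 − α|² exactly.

4/13

y_1 − α = −9/8 − (−1) = −9/8 + 1 = −1/8, so |y_1 − α| = 1/8.
y_2 − α = −209/208 − (−1) = −209/208 + 1 = −1/208, so |y_2 − α| = 1/208.
|y_1 − α|² = 1/64.
Ratio = (1/208) / (1/64) = 4/13.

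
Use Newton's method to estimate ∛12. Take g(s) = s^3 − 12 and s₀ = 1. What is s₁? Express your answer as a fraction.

g'(s) = 3s^2.
g(1) = −11, g'(1) = 3, so s₁ = 1 − (−11)/3 = 14/3.

14/3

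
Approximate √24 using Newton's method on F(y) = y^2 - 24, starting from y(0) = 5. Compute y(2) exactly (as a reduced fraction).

F'(y) = 2y.
F(5) = 1, F'(5) = 10, so y(1) = 5 - 1/10 = 49/10.
F(49/10) = 1/100, F'(49/10) = 49/5, so y(2) = (49/10) - (1/100)/(49/5) = 4801/980.

4801/980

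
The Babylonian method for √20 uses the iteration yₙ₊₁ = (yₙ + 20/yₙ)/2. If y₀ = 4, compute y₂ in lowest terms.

y₁ = (4 + 20/4)/2 = 9/2.
y₂ = (9/2 + 20/(9/2))/2 = 161/36.

161/36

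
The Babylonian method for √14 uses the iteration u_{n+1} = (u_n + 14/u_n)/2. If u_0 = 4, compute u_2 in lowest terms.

u_1 = (4 + 14/4)/2 = 15/4.
u_2 = (15/4 + 14/(15/4))/2 = 449/120.

449/120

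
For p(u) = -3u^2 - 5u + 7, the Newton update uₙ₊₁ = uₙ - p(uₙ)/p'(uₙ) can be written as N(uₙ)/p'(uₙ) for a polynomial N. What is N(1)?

p'(u) = -6u - 5.
N(u) = u·p'(u) - p(u) = u·(-6u - 5) - (-3u^2 - 5u + 7) = -3u^2 - 7.
N(1) = -10.

-10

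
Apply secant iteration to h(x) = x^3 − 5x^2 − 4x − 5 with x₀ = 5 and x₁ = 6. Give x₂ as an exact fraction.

185/32

h(5) = −25, h(6) = 7. x₂ = 6 − 7·(6 − 5)/(7 − (−25)) = 185/32.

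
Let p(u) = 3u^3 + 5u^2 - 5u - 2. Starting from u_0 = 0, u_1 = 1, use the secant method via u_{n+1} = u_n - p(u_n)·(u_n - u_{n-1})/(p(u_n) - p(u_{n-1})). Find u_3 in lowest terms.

p(0) = -2, p(1) = 1. u_2 = 1 - 1·(1 - 0)/(1 - (-2)) = 2/3.
p(1) = 1, p(2/3) = -20/9. u_3 = (2/3) - (-20/9)·((2/3) - 1)/((-20/9) - 1) = 26/29.

26/29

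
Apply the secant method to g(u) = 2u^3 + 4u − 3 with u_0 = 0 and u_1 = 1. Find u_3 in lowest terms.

3/5

g(0) = −3, g(1) = 3. u_2 = 1 − 3·(1 − 0)/(3 − (−3)) = 1/2.
g(1) = 3, g(1/2) = −3/4. u_3 = (1/2) − (−3/4)·((1/2) − 1)/((−3/4) − 3) = 3/5.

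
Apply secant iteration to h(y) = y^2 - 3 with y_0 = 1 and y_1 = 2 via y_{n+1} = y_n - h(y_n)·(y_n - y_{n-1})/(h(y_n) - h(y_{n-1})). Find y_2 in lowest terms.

h(1) = -2, h(2) = 1. y_2 = 2 - 1·(2 - 1)/(1 - (-2)) = 5/3.

5/3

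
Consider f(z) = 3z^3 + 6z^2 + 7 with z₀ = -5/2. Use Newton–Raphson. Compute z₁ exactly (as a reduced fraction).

f'(z) = 9z^2 + 12z.
f(-5/2) = -19/8, f'(-5/2) = 105/4, so z₁ = (-5/2) - (-19/8)/(105/4) = -253/105.

-253/105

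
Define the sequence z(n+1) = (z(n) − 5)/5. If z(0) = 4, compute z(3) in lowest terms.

−151/125

z(1) = (4 − 5)/5 = −1/5.
z(2) = ((−1/5) − 5)/5 = −26/25.
z(3) = ((−26/25) − 5)/5 = −151/125.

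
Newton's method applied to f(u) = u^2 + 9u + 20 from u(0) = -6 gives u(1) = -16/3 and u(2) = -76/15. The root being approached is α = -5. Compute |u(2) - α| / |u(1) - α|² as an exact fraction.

3/5

u(1) - α = -16/3 - (-5) = -16/3 + 5 = -1/3, so |u(1) - α| = 1/3.
u(2) - α = -76/15 - (-5) = -76/15 + 5 = -1/15, so |u(2) - α| = 1/15.
|u(1) - α|² = 1/9.
Ratio = (1/15) / (1/9) = 3/5.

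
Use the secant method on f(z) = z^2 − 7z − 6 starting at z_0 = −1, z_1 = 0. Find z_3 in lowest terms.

−24/31

f(−1) = 2, f(0) = −6. z_2 = 0 − (−6)·(0 − (−1))/((−6) − 2) = −3/4.
f(0) = −6, f(−3/4) = −3/16. z_3 = (−3/4) − (−3/16)·((−3/4) − 0)/((−3/16) − (−6)) = −24/31.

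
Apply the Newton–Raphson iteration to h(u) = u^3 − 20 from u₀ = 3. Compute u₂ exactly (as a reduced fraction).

301027/110889

h'(u) = 3u^2.
h(3) = 7, h'(3) = 27, so u₁ = 3 − 7/27 = 74/27.
h(74/27) = 11564/19683, h'(74/27) = 5476/243, so u₂ = (74/27) − (11564/19683)/(5476/243) = 301027/110889.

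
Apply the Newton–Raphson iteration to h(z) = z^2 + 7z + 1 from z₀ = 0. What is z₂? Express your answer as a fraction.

h'(z) = 2z + 7.
h(0) = 1, h'(0) = 7, so z₁ = 0 − 1/7 = −1/7.
h(−1/7) = 1/49, h'(−1/7) = 47/7, so z₂ = (−1/7) − (1/49)/(47/7) = −48/329.

−48/329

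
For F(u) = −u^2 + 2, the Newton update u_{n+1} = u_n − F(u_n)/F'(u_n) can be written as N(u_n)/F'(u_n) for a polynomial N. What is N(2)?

−6

F'(u) = −2u.
N(u) = u·F'(u) − F(u) = u·(−2u) − (−u^2 + 2) = −u^2 − 2.
N(2) = −6.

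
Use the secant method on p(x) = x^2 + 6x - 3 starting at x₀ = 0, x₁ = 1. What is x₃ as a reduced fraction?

6/13

p(0) = -3, p(1) = 4. x₂ = 1 - 4·(1 - 0)/(4 - (-3)) = 3/7.
p(1) = 4, p(3/7) = -12/49. x₃ = (3/7) - (-12/49)·((3/7) - 1)/((-12/49) - 4) = 6/13.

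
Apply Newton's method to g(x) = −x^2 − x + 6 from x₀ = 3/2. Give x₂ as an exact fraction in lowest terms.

2625/1312

g'(x) = −2x − 1.
g(3/2) = 9/4, g'(3/2) = −4, so x₁ = (3/2) − (9/4)/(−4) = 33/16.
g(33/16) = −81/256, g'(33/16) = −41/8, so x₂ = (33/16) − (−81/256)/(−41/8) = 2625/1312.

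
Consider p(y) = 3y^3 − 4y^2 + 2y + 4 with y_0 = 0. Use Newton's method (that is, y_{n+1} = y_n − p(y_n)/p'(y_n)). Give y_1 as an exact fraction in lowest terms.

p'(y) = 9y^2 − 8y + 2.
p(0) = 4, p'(0) = 2, so y_1 = 0 − 4/2 = −2.

−2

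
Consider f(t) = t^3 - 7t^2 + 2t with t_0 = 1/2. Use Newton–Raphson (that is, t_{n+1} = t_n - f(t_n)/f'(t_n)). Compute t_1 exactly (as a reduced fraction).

f'(t) = 3t^2 - 14t + 2.
f(1/2) = -5/8, f'(1/2) = -17/4, so t_1 = (1/2) - (-5/8)/(-17/4) = 6/17.

6/17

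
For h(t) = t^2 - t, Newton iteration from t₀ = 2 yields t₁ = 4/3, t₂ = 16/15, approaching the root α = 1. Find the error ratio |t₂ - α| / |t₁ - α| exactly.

t₁ - α = 4/3 - 1 = 1/3, so |t₁ - α| = 1/3.
t₂ - α = 16/15 - 1 = 1/15, so |t₂ - α| = 1/15.
Ratio = (1/15) / (1/3) = 1/5.

1/5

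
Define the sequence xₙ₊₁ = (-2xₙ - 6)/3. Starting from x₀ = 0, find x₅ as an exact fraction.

-110/81

x₁ = (-2·0 - 6)/3 = -2.
x₂ = (-2·(-2) - 6)/3 = -2/3.
x₃ = (-2·(-2/3) - 6)/3 = -14/9.
x₄ = (-2·(-14/9) - 6)/3 = -26/27.
x₅ = (-2·(-26/27) - 6)/3 = -110/81.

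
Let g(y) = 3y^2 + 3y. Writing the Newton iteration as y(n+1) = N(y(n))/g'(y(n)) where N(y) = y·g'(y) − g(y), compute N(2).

g'(y) = 6y + 3.
N(y) = y·g'(y) − g(y) = y·(6y + 3) − (3y^2 + 3y) = 3y^2.
N(2) = 12.

12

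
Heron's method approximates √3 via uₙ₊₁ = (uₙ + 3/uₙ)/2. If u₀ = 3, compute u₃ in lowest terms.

u₁ = (3 + 3/3)/2 = 2.
u₂ = (2 + 3/2)/2 = 7/4.
u₃ = (7/4 + 3/(7/4))/2 = 97/56.

97/56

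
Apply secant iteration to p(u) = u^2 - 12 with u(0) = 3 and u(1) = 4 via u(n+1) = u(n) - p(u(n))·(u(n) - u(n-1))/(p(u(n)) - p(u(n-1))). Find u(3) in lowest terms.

p(3) = -3, p(4) = 4. u(2) = 4 - 4·(4 - 3)/(4 - (-3)) = 24/7.
p(4) = 4, p(24/7) = -12/49. u(3) = (24/7) - (-12/49)·((24/7) - 4)/((-12/49) - 4) = 45/13.

45/13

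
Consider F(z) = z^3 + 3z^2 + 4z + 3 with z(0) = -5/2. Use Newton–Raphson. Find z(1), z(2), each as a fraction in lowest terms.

F'(z) = 3z^2 + 6z + 4.
F(-5/2) = -31/8, F'(-5/2) = 31/4, so z(1) = (-5/2) - (-31/8)/(31/4) = -2.
F(-2) = -1, F'(-2) = 4, so z(2) = (-2) - (-1)/4 = -7/4.

z(1) = -2, z(2) = -7/4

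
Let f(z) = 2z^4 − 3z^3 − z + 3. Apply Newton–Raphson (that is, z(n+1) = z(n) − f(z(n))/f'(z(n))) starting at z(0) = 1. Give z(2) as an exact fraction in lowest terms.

57/46

f'(z) = 8z^3 − 9z^2 − 1.
f(1) = 1, f'(1) = −2, so z(1) = 1 − 1/(−2) = 3/2.
f(3/2) = 3/2, f'(3/2) = 23/4, so z(2) = (3/2) − (3/2)/(23/4) = 57/46.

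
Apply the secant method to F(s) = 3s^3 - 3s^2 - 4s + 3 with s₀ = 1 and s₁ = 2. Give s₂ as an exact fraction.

F(1) = -1, F(2) = 7. s₂ = 2 - 7·(2 - 1)/(7 - (-1)) = 9/8.

9/8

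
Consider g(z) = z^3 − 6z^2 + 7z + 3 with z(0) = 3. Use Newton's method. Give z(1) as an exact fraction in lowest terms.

g'(z) = 3z^2 − 12z + 7.
g(3) = −3, g'(3) = −2, so z(1) = 3 − (−3)/(−2) = 3/2.

3/2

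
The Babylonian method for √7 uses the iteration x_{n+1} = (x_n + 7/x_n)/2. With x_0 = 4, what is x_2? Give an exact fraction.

x_1 = (4 + 7/4)/2 = 23/8.
x_2 = (23/8 + 7/(23/8))/2 = 977/368.

977/368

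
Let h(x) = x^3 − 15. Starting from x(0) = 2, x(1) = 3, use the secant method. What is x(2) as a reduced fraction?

h(2) = −7, h(3) = 12. x(2) = 3 − 12·(3 − 2)/(12 − (−7)) = 45/19.

45/19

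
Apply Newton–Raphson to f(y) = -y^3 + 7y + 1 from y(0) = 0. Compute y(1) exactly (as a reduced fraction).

f'(y) = -3y^2 + 7.
f(0) = 1, f'(0) = 7, so y(1) = 0 - 1/7 = -1/7.

-1/7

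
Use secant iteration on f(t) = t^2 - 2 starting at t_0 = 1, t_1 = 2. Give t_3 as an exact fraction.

f(1) = -1, f(2) = 2. t_2 = 2 - 2·(2 - 1)/(2 - (-1)) = 4/3.
f(2) = 2, f(4/3) = -2/9. t_3 = (4/3) - (-2/9)·((4/3) - 2)/((-2/9) - 2) = 7/5.

7/5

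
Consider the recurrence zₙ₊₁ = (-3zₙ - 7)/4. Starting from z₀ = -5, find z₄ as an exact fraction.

z₁ = (-3·(-5) - 7)/4 = 2.
z₂ = (-3·2 - 7)/4 = -13/4.
z₃ = (-3·(-13/4) - 7)/4 = 11/16.
z₄ = (-3·(11/16) - 7)/4 = -145/64.

-145/64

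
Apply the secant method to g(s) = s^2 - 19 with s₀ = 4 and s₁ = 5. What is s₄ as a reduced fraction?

1591/365

g(4) = -3, g(5) = 6. s₂ = 5 - 6·(5 - 4)/(6 - (-3)) = 13/3.
g(5) = 6, g(13/3) = -2/9. s₃ = (13/3) - (-2/9)·((13/3) - 5)/((-2/9) - 6) = 61/14.
g(13/3) = -2/9, g(61/14) = -3/196. s₄ = (61/14) - (-3/196)·((61/14) - (13/3))/((-3/196) - (-2/9)) = 1591/365.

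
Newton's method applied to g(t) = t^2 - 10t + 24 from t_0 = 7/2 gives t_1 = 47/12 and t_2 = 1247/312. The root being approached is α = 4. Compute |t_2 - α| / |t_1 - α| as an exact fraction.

1/26

t_1 - α = 47/12 - 4 = -1/12, so |t_1 - α| = 1/12.
t_2 - α = 1247/312 - 4 = -1/312, so |t_2 - α| = 1/312.
Ratio = (1/312) / (1/12) = 1/26.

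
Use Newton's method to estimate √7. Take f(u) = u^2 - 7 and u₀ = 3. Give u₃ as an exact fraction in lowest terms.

f'(u) = 2u.
f(3) = 2, f'(3) = 6, so u₁ = 3 - 2/6 = 8/3.
f(8/3) = 1/9, f'(8/3) = 16/3, so u₂ = (8/3) - (1/9)/(16/3) = 127/48.
f(127/48) = 1/2304, f'(127/48) = 127/24, so u₃ = (127/48) - (1/2304)/(127/24) = 32257/12192.

32257/12192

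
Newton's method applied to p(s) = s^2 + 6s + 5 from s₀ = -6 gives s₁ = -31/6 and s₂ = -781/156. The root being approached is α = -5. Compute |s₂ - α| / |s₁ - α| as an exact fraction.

1/26

s₁ - α = -31/6 - (-5) = -31/6 + 5 = -1/6, so |s₁ - α| = 1/6.
s₂ - α = -781/156 - (-5) = -781/156 + 5 = -1/156, so |s₂ - α| = 1/156.
Ratio = (1/156) / (1/6) = 1/26.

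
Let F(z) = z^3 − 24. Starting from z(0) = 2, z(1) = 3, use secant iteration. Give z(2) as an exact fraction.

F(2) = −16, F(3) = 3. z(2) = 3 − 3·(3 − 2)/(3 − (−16)) = 54/19.

54/19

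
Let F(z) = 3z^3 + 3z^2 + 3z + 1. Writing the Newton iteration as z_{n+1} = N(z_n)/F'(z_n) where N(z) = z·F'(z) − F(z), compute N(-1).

F'(z) = 9z^2 + 6z + 3.
N(z) = z·F'(z) − F(z) = z·(9z^2 + 6z + 3) − (3z^3 + 3z^2 + 3z + 1) = 6z^3 + 3z^2 − 1.
N(-1) = −4.

−4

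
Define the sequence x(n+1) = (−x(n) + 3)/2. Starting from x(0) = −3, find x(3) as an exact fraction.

3/2

x(1) = (−(−3) + 3)/2 = 3.
x(2) = (−3 + 3)/2 = 0.
x(3) = (−0 + 3)/2 = 3/2.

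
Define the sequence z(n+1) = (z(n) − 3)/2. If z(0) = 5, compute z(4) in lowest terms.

z(1) = (5 − 3)/2 = 1.
z(2) = (1 − 3)/2 = −1.
z(3) = ((−1) − 3)/2 = −2.
z(4) = ((−2) − 3)/2 = −5/2.

−5/2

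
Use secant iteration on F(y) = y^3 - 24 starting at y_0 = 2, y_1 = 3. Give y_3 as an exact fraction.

F(2) = -16, F(3) = 3. y_2 = 3 - 3·(3 - 2)/(3 - (-16)) = 54/19.
F(3) = 3, F(54/19) = -7152/6859. y_3 = (54/19) - (-7152/6859)·((54/19) - 3)/((-7152/6859) - 3) = 8882/3081.

8882/3081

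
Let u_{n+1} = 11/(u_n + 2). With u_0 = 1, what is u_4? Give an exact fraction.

737/321

u_1 = 11/(1 + 2) = 11/3.
u_2 = 11/(11/3 + 2) = 33/17.
u_3 = 11/(33/17 + 2) = 187/67.
u_4 = 11/(187/67 + 2) = 737/321.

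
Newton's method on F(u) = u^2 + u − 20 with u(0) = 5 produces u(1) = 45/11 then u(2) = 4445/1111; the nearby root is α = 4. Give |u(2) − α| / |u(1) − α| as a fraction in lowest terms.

u(1) − α = 45/11 − 4 = 1/11, so |u(1) − α| = 1/11.
u(2) − α = 4445/1111 − 4 = 1/1111, so |u(2) − α| = 1/1111.
Ratio = (1/1111) / (1/11) = 1/101.

1/101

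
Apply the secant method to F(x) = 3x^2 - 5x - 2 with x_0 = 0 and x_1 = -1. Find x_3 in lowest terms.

-11/35

F(0) = -2, F(-1) = 6. x_2 = (-1) - 6·((-1) - 0)/(6 - (-2)) = -1/4.
F(-1) = 6, F(-1/4) = -9/16. x_3 = (-1/4) - (-9/16)·((-1/4) - (-1))/((-9/16) - 6) = -11/35.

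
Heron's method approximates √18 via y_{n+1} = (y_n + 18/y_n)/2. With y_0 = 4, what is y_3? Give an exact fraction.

665857/156944

y_1 = (4 + 18/4)/2 = 17/4.
y_2 = (17/4 + 18/(17/4))/2 = 577/136.
y_3 = (577/136 + 18/(577/136))/2 = 665857/156944.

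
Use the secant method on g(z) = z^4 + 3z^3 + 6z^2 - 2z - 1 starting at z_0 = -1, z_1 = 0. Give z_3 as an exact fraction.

g(-1) = 5, g(0) = -1. z_2 = 0 - (-1)·(0 - (-1))/((-1) - 5) = -1/6.
g(0) = -1, g(-1/6) = -665/1296. z_3 = (-1/6) - (-665/1296)·((-1/6) - 0)/((-665/1296) - (-1)) = -216/631.

-216/631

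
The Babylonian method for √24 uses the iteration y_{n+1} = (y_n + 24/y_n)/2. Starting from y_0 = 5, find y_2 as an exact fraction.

4801/980

y_1 = (5 + 24/5)/2 = 49/10.
y_2 = (49/10 + 24/(49/10))/2 = 4801/980.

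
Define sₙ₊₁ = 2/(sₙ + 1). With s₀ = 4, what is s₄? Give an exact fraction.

s₁ = 2/(4 + 1) = 2/5.
s₂ = 2/(2/5 + 1) = 10/7.
s₃ = 2/(10/7 + 1) = 14/17.
s₄ = 2/(14/17 + 1) = 34/31.

34/31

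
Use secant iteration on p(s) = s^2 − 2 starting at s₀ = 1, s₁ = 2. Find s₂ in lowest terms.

p(1) = −1, p(2) = 2. s₂ = 2 − 2·(2 − 1)/(2 − (−1)) = 4/3.

4/3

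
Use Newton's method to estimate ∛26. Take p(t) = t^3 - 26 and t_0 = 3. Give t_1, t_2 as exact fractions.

p'(t) = 3t^2.
p(3) = 1, p'(3) = 27, so t_1 = 3 - 1/27 = 80/27.
p(80/27) = 242/19683, p'(80/27) = 6400/243, so t_2 = (80/27) - (242/19683)/(6400/243) = 767879/259200.

t_1 = 80/27, t_2 = 767879/259200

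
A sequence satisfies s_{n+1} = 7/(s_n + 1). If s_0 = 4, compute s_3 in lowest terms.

s_1 = 7/(4 + 1) = 7/5.
s_2 = 7/(7/5 + 1) = 35/12.
s_3 = 7/(35/12 + 1) = 84/47.

84/47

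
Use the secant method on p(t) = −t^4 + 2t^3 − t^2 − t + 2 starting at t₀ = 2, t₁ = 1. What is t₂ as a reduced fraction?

6/5

p(2) = −4, p(1) = 1. t₂ = 1 − 1·(1 − 2)/(1 − (−4)) = 6/5.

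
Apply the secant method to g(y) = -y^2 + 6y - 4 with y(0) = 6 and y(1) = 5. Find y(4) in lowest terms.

g(6) = -4, g(5) = 1. y(2) = 5 - 1·(5 - 6)/(1 - (-4)) = 26/5.
g(5) = 1, g(26/5) = 4/25. y(3) = (26/5) - (4/25)·((26/5) - 5)/((4/25) - 1) = 110/21.
g(26/5) = 4/25, g(110/21) = -4/441. y(4) = (110/21) - (-4/441)·((110/21) - (26/5))/((-4/441) - (4/25)) = 1220/233.

1220/233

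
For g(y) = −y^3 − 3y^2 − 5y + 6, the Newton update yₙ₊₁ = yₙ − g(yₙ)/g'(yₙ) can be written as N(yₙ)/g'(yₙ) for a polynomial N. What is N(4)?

−182

g'(y) = −3y^2 − 6y − 5.
N(y) = y·g'(y) − g(y) = y·(−3y^2 − 6y − 5) − (−y^3 − 3y^2 − 5y + 6) = −2y^3 − 3y^2 − 6.
N(4) = −182.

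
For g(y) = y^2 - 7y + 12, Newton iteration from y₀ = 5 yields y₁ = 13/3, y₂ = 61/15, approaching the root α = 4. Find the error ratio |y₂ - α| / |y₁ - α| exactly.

y₁ - α = 13/3 - 4 = 1/3, so |y₁ - α| = 1/3.
y₂ - α = 61/15 - 4 = 1/15, so |y₂ - α| = 1/15.
Ratio = (1/15) / (1/3) = 1/5.

1/5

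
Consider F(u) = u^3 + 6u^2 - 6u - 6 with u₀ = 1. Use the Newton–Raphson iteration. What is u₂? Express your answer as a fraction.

10223/7263

F'(u) = 3u^2 + 12u - 6.
F(1) = -5, F'(1) = 9, so u₁ = 1 - (-5)/9 = 14/9.
F(14/9) = 2150/729, F'(14/9) = 538/27, so u₂ = (14/9) - (2150/729)/(538/27) = 10223/7263.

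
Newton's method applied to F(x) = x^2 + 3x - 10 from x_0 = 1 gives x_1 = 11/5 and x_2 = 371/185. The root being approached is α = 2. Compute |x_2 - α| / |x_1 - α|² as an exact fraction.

x_1 - α = 11/5 - 2 = 1/5, so |x_1 - α| = 1/5.
x_2 - α = 371/185 - 2 = 1/185, so |x_2 - α| = 1/185.
|x_1 - α|² = 1/25.
Ratio = (1/185) / (1/25) = 5/37.

5/37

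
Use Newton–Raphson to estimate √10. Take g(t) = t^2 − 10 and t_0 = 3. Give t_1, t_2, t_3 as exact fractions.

t_1 = 19/6, t_2 = 721/228, t_3 = 1039681/328776

g'(t) = 2t.
g(3) = −1, g'(3) = 6, so t_1 = 3 − (−1)/6 = 19/6.
g(19/6) = 1/36, g'(19/6) = 19/3, so t_2 = (19/6) − (1/36)/(19/3) = 721/228.
g(721/228) = 1/51984, g'(721/228) = 721/114, so t_3 = (721/228) − (1/51984)/(721/114) = 1039681/328776.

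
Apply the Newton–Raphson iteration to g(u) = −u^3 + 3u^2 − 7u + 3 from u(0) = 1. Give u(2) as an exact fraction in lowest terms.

g'(u) = −3u^2 + 6u − 7.
g(1) = −2, g'(1) = −4, so u(1) = 1 − (−2)/(−4) = 1/2.
g(1/2) = 1/8, g'(1/2) = −19/4, so u(2) = (1/2) − (1/8)/(−19/4) = 10/19.

10/19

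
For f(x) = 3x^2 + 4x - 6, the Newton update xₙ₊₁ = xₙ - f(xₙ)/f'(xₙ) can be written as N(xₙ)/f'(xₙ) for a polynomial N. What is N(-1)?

9

f'(x) = 6x + 4.
N(x) = x·f'(x) - f(x) = x·(6x + 4) - (3x^2 + 4x - 6) = 3x^2 + 6.
N(-1) = 9.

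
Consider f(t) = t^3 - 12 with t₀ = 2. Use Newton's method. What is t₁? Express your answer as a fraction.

7/3

f'(t) = 3t^2.
f(2) = -4, f'(2) = 12, so t₁ = 2 - (-4)/12 = 7/3.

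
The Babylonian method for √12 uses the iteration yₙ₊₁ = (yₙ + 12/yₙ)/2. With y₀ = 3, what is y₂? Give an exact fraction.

y₁ = (3 + 12/3)/2 = 7/2.
y₂ = (7/2 + 12/(7/2))/2 = 97/28.

97/28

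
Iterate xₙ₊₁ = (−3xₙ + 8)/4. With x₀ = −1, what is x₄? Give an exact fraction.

119/256

x₁ = (−3·(−1) + 8)/4 = 11/4.
x₂ = (−3·(11/4) + 8)/4 = −1/16.
x₃ = (−3·(−1/16) + 8)/4 = 131/64.
x₄ = (−3·(131/64) + 8)/4 = 119/256.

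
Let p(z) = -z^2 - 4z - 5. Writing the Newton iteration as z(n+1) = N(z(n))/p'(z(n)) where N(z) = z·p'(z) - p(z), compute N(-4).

-11

p'(z) = -2z - 4.
N(z) = z·p'(z) - p(z) = z·(-2z - 4) - (-z^2 - 4z - 5) = -z^2 + 5.
N(-4) = -11.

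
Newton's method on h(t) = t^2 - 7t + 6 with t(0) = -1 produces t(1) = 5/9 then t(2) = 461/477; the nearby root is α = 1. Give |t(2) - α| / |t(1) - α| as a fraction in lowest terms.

t(1) - α = 5/9 - 1 = -4/9, so |t(1) - α| = 4/9.
t(2) - α = 461/477 - 1 = -16/477, so |t(2) - α| = 16/477.
Ratio = (16/477) / (4/9) = 4/53.

4/53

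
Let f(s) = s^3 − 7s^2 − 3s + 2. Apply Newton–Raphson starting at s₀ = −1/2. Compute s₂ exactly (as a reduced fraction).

−7994/10697

f'(s) = 3s^2 − 14s − 3.
f(−1/2) = 13/8, f'(−1/2) = 19/4, so s₁ = (−1/2) − (13/8)/(19/4) = −16/19.
f(−16/19) = −7098/6859, f'(−16/19) = 3941/361, so s₂ = (−16/19) − (−7098/6859)/(3941/361) = −7994/10697.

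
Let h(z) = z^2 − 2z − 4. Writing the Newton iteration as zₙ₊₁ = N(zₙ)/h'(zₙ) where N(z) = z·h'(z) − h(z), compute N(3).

13

h'(z) = 2z − 2.
N(z) = z·h'(z) − h(z) = z·(2z − 2) − (z^2 − 2z − 4) = z^2 + 4.
N(3) = 13.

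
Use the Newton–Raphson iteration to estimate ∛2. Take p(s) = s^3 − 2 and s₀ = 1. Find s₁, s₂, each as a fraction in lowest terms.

p'(s) = 3s^2.
p(1) = −1, p'(1) = 3, so s₁ = 1 − (−1)/3 = 4/3.
p(4/3) = 10/27, p'(4/3) = 16/3, so s₂ = (4/3) − (10/27)/(16/3) = 91/72.

s₁ = 4/3, s₂ = 91/72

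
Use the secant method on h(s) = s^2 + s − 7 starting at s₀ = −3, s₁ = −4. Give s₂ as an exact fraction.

−19/6

h(−3) = −1, h(−4) = 5. s₂ = (−4) − 5·((−4) − (−3))/(5 − (−1)) = −19/6.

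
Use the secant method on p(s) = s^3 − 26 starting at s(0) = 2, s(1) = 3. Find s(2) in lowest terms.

p(2) = −18, p(3) = 1. s(2) = 3 − 1·(3 − 2)/(1 − (−18)) = 56/19.

56/19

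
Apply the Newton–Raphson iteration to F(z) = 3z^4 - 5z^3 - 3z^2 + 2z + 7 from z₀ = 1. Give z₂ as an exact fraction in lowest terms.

F'(z) = 12z^3 - 15z^2 - 6z + 2.
F(1) = 4, F'(1) = -7, so z₁ = 1 - 4/(-7) = 11/7.
F(11/7) = 3904/2401, F'(11/7) = 719/343, so z₂ = (11/7) - (3904/2401)/(719/343) = 4005/5033.

4005/5033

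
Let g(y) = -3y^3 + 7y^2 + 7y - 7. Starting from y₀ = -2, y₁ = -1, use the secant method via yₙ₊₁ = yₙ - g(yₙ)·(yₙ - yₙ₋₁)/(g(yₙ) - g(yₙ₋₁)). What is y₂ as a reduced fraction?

-39/35

g(-2) = 31, g(-1) = -4. y₂ = (-1) - (-4)·((-1) - (-2))/((-4) - 31) = -39/35.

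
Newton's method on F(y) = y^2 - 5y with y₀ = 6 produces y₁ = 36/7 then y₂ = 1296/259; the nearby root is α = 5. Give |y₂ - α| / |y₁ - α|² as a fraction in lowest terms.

y₁ - α = 36/7 - 5 = 1/7, so |y₁ - α| = 1/7.
y₂ - α = 1296/259 - 5 = 1/259, so |y₂ - α| = 1/259.
|y₁ - α|² = 1/49.
Ratio = (1/259) / (1/49) = 7/37.

7/37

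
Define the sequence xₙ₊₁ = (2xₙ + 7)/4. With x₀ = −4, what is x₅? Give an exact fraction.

x₁ = (2·(−4) + 7)/4 = −1/4.
x₂ = (2·(−1/4) + 7)/4 = 13/8.
x₃ = (2·(13/8) + 7)/4 = 41/16.
x₄ = (2·(41/16) + 7)/4 = 97/32.
x₅ = (2·(97/32) + 7)/4 = 209/64.

209/64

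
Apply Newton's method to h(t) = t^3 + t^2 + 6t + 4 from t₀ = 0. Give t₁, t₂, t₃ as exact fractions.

t₁ = −2/3, t₂ = −56/81, t₃ = −1111490/1607931

h'(t) = 3t^2 + 2t + 6.
h(0) = 4, h'(0) = 6, so t₁ = 0 − 4/6 = −2/3.
h(−2/3) = 4/27, h'(−2/3) = 6, so t₂ = (−2/3) − (4/27)/6 = −56/81.
h(−56/81) = −332/531441, h'(−56/81) = 13234/2187, so t₃ = (−56/81) − (−332/531441)/(13234/2187) = −1111490/1607931.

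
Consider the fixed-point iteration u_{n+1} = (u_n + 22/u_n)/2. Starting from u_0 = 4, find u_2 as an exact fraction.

u_1 = (4 + 22/4)/2 = 19/4.
u_2 = (19/4 + 22/(19/4))/2 = 713/152.

713/152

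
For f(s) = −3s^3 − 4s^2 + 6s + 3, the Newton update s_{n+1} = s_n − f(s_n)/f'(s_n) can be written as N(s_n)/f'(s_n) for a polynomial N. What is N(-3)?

f'(s) = −9s^2 − 8s + 6.
N(s) = s·f'(s) − f(s) = s·(−9s^2 − 8s + 6) − (−3s^3 − 4s^2 + 6s + 3) = −6s^3 − 4s^2 − 3.
N(-3) = 123.

123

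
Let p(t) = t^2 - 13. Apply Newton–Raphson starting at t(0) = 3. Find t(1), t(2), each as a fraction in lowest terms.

t(1) = 11/3, t(2) = 119/33

p'(t) = 2t.
p(3) = -4, p'(3) = 6, so t(1) = 3 - (-4)/6 = 11/3.
p(11/3) = 4/9, p'(11/3) = 22/3, so t(2) = (11/3) - (4/9)/(22/3) = 119/33.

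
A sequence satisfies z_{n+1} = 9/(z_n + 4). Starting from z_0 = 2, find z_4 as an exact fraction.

558/347

z_1 = 9/(2 + 4) = 3/2.
z_2 = 9/(3/2 + 4) = 18/11.
z_3 = 9/(18/11 + 4) = 99/62.
z_4 = 9/(99/62 + 4) = 558/347.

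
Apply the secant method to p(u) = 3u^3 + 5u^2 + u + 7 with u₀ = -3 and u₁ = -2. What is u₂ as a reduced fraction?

p(-3) = -32, p(-2) = 1. u₂ = (-2) - 1·((-2) - (-3))/(1 - (-32)) = -67/33.

-67/33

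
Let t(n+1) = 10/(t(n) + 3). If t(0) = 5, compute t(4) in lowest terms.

910/443

t(1) = 10/(5 + 3) = 5/4.
t(2) = 10/(5/4 + 3) = 40/17.
t(3) = 10/(40/17 + 3) = 170/91.
t(4) = 10/(170/91 + 3) = 910/443.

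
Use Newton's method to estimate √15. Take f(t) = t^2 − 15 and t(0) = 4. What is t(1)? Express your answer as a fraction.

31/8

f'(t) = 2t.
f(4) = 1, f'(4) = 8, so t(1) = 4 − 1/8 = 31/8.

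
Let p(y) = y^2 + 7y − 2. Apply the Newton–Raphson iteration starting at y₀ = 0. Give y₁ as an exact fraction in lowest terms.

p'(y) = 2y + 7.
p(0) = −2, p'(0) = 7, so y₁ = 0 − (−2)/7 = 2/7.

2/7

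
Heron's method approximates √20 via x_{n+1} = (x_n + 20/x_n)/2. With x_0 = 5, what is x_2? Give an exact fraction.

x_1 = (5 + 20/5)/2 = 9/2.
x_2 = (9/2 + 20/(9/2))/2 = 161/36.

161/36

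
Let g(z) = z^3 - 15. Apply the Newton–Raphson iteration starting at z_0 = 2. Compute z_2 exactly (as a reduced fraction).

g'(z) = 3z^2.
g(2) = -7, g'(2) = 12, so z_1 = 2 - (-7)/12 = 31/12.
g(31/12) = 3871/1728, g'(31/12) = 961/48, so z_2 = (31/12) - (3871/1728)/(961/48) = 42751/17298.

42751/17298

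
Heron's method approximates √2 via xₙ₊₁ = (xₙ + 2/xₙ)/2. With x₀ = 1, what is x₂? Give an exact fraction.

17/12

x₁ = (1 + 2/1)/2 = 3/2.
x₂ = (3/2 + 2/(3/2))/2 = 17/12.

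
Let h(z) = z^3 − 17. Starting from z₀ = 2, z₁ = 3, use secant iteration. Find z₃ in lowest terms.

h(2) = −9, h(3) = 10. z₂ = 3 − 10·(3 − 2)/(10 − (−9)) = 47/19.
h(3) = 10, h(47/19) = −12780/6859. z₃ = (47/19) − (−12780/6859)·((47/19) − 3)/((−12780/6859) − 10) = 20801/8137.

20801/8137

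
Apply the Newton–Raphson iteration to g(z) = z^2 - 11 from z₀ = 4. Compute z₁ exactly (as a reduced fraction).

g'(z) = 2z.
g(4) = 5, g'(4) = 8, so z₁ = 4 - 5/8 = 27/8.

27/8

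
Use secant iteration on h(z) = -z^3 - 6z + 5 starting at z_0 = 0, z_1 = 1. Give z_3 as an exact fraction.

305/403

h(0) = 5, h(1) = -2. z_2 = 1 - (-2)·(1 - 0)/((-2) - 5) = 5/7.
h(1) = -2, h(5/7) = 120/343. z_3 = (5/7) - (120/343)·((5/7) - 1)/((120/343) - (-2)) = 305/403.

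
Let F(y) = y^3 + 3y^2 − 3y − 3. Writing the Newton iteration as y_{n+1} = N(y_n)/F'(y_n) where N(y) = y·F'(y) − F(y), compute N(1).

F'(y) = 3y^2 + 6y − 3.
N(y) = y·F'(y) − F(y) = y·(3y^2 + 6y − 3) − (y^3 + 3y^2 − 3y − 3) = 2y^3 + 3y^2 + 3.
N(1) = 8.

8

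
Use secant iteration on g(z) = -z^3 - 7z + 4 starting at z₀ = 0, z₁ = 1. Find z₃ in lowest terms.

19/35

g(0) = 4, g(1) = -4. z₂ = 1 - (-4)·(1 - 0)/((-4) - 4) = 1/2.
g(1) = -4, g(1/2) = 3/8. z₃ = (1/2) - (3/8)·((1/2) - 1)/((3/8) - (-4)) = 19/35.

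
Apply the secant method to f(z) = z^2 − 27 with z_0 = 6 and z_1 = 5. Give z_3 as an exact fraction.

291/56

f(6) = 9, f(5) = −2. z_2 = 5 − (−2)·(5 − 6)/((−2) − 9) = 57/11.
f(5) = −2, f(57/11) = −18/121. z_3 = (57/11) − (−18/121)·((57/11) − 5)/((−18/121) − (−2)) = 291/56.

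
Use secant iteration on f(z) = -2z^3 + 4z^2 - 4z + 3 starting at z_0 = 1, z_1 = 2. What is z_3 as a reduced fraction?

152/121

f(1) = 1, f(2) = -5. z_2 = 2 - (-5)·(2 - 1)/((-5) - 1) = 7/6.
f(2) = -5, f(7/6) = 65/108. z_3 = (7/6) - (65/108)·((7/6) - 2)/((65/108) - (-5)) = 152/121.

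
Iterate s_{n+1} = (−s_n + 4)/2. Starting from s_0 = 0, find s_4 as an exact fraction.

s_1 = (−0 + 4)/2 = 2.
s_2 = (−2 + 4)/2 = 1.
s_3 = (−1 + 4)/2 = 3/2.
s_4 = (−(3/2) + 4)/2 = 5/4.

5/4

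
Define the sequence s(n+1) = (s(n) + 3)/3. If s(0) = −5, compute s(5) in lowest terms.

s(1) = ((−5) + 3)/3 = −2/3.
s(2) = ((−2/3) + 3)/3 = 7/9.
s(3) = ((7/9) + 3)/3 = 34/27.
s(4) = ((34/27) + 3)/3 = 115/81.
s(5) = ((115/81) + 3)/3 = 358/243.

358/243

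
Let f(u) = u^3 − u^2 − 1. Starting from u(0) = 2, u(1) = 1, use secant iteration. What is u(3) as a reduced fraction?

f(2) = 3, f(1) = −1. u(2) = 1 − (−1)·(1 − 2)/((−1) − 3) = 5/4.
f(1) = −1, f(5/4) = −39/64. u(3) = (5/4) − (−39/64)·((5/4) − 1)/((−39/64) − (−1)) = 41/25.

41/25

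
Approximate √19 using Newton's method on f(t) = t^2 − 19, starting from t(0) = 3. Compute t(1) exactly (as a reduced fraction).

f'(t) = 2t.
f(3) = −10, f'(3) = 6, so t(1) = 3 − (−10)/6 = 14/3.

14/3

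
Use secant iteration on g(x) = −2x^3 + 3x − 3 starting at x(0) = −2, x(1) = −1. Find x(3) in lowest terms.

g(−2) = 7, g(−1) = −4. x(2) = (−1) − (−4)·((−1) − (−2))/((−4) − 7) = −15/11.
g(−1) = −4, g(−15/11) = −2688/1331. x(3) = (−15/11) − (−2688/1331)·((−15/11) − (−1))/((−2688/1331) − (−4)) = −1143/659.

−1143/659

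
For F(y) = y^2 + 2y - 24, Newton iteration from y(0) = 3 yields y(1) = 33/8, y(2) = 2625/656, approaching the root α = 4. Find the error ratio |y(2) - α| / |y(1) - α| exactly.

y(1) - α = 33/8 - 4 = 1/8, so |y(1) - α| = 1/8.
y(2) - α = 2625/656 - 4 = 1/656, so |y(2) - α| = 1/656.
Ratio = (1/656) / (1/8) = 1/82.

1/82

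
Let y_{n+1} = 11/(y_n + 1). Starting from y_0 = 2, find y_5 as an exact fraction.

y_1 = 11/(2 + 1) = 11/3.
y_2 = 11/(11/3 + 1) = 33/14.
y_3 = 11/(33/14 + 1) = 154/47.
y_4 = 11/(154/47 + 1) = 517/201.
y_5 = 11/(517/201 + 1) = 2211/718.

2211/718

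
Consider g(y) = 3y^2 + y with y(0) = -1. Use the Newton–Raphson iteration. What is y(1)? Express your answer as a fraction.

g'(y) = 6y + 1.
g(-1) = 2, g'(-1) = -5, so y(1) = (-1) - 2/(-5) = -3/5.

-3/5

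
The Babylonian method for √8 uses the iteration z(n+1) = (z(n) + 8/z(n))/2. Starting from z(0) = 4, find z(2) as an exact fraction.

z(1) = (4 + 8/4)/2 = 3.
z(2) = (3 + 8/3)/2 = 17/6.

17/6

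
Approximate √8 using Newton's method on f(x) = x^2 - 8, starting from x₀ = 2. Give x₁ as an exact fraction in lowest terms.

f'(x) = 2x.
f(2) = -4, f'(2) = 4, so x₁ = 2 - (-4)/4 = 3.

3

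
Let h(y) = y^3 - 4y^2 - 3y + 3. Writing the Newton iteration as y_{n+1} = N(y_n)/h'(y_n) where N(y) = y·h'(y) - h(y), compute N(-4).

-195

h'(y) = 3y^2 - 8y - 3.
N(y) = y·h'(y) - h(y) = y·(3y^2 - 8y - 3) - (y^3 - 4y^2 - 3y + 3) = 2y^3 - 4y^2 - 3.
N(-4) = -195.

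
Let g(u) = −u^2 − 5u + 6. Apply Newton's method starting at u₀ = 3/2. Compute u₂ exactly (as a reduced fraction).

7233/7232

g'(u) = −2u − 5.
g(3/2) = −15/4, g'(3/2) = −8, so u₁ = (3/2) − (−15/4)/(−8) = 33/32.
g(33/32) = −225/1024, g'(33/32) = −113/16, so u₂ = (33/32) − (−225/1024)/(−113/16) = 7233/7232.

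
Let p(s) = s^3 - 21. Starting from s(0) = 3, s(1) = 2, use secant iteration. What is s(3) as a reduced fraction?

p(3) = 6, p(2) = -13. s(2) = 2 - (-13)·(2 - 3)/((-13) - 6) = 51/19.
p(2) = -13, p(51/19) = -11388/6859. s(3) = (51/19) - (-11388/6859)·((51/19) - 2)/((-11388/6859) - (-13)) = 16659/5983.

16659/5983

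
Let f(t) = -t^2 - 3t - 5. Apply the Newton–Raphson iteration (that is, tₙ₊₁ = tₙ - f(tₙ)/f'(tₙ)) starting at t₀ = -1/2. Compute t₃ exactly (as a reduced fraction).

f'(t) = -2t - 3.
f(-1/2) = -15/4, f'(-1/2) = -2, so t₁ = (-1/2) - (-15/4)/(-2) = -19/8.
f(-19/8) = -225/64, f'(-19/8) = 7/4, so t₂ = (-19/8) - (-225/64)/(7/4) = -41/112.
f(-41/112) = -50625/12544, f'(-41/112) = -127/56, so t₃ = (-41/112) - (-50625/12544)/(-127/56) = -61039/28448.

-61039/28448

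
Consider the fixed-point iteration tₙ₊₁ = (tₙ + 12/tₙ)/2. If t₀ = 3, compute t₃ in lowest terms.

18817/5432

t₁ = (3 + 12/3)/2 = 7/2.
t₂ = (7/2 + 12/(7/2))/2 = 97/28.
t₃ = (97/28 + 12/(97/28))/2 = 18817/5432.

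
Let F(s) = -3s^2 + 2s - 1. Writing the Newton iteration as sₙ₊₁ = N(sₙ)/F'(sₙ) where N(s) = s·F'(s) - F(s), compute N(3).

F'(s) = -6s + 2.
N(s) = s·F'(s) - F(s) = s·(-6s + 2) - (-3s^2 + 2s - 1) = -3s^2 + 1.
N(3) = -26.

-26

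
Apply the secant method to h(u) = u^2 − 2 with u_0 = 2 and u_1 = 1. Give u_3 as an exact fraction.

h(2) = 2, h(1) = −1. u_2 = 1 − (−1)·(1 − 2)/((−1) − 2) = 4/3.
h(1) = −1, h(4/3) = −2/9. u_3 = (4/3) − (−2/9)·((4/3) − 1)/((−2/9) − (−1)) = 10/7.

10/7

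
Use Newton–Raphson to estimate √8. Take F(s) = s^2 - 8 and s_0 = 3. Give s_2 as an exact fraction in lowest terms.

F'(s) = 2s.
F(3) = 1, F'(3) = 6, so s_1 = 3 - 1/6 = 17/6.
F(17/6) = 1/36, F'(17/6) = 17/3, so s_2 = (17/6) - (1/36)/(17/3) = 577/204.

577/204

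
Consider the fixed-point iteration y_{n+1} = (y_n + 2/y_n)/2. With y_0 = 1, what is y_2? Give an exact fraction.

y_1 = (1 + 2/1)/2 = 3/2.
y_2 = (3/2 + 2/(3/2))/2 = 17/12.

17/12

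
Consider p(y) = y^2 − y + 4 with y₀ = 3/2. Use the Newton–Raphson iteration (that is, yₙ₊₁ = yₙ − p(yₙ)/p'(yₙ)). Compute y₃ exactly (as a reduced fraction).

−81055/41888

p'(y) = 2y − 1.
p(3/2) = 19/4, p'(3/2) = 2, so y₁ = (3/2) − (19/4)/2 = −7/8.
p(−7/8) = 361/64, p'(−7/8) = −11/4, so y₂ = (−7/8) − (361/64)/(−11/4) = 207/176.
p(207/176) = 130321/30976, p'(207/176) = 119/88, so y₃ = (207/176) − (130321/30976)/(119/88) = −81055/41888.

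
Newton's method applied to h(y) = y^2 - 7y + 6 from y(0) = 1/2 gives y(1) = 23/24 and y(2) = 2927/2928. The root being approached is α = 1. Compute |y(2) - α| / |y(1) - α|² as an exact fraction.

12/61

y(1) - α = 23/24 - 1 = -1/24, so |y(1) - α| = 1/24.
y(2) - α = 2927/2928 - 1 = -1/2928, so |y(2) - α| = 1/2928.
|y(1) - α|² = 1/576.
Ratio = (1/2928) / (1/576) = 12/61.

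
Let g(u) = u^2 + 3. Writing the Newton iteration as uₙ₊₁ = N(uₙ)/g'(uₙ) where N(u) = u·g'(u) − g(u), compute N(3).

6

g'(u) = 2u.
N(u) = u·g'(u) − g(u) = u·(2u) − (u^2 + 3) = u^2 − 3.
N(3) = 6.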